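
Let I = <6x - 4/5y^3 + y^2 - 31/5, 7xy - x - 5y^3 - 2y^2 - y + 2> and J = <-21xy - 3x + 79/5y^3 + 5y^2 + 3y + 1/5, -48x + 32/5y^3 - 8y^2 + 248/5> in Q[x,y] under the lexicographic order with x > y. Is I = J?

Since reduced Gröbner bases are canonical representatives of ideals under a given ordering, it suffices to compute and compare them.
Buchberger on the first generating set:
f_1 = 6x - 4/5y^3 + y^2 - 31/5, LT = x.
f_2 = 7xy - x - 5y^3 - 2y^2 - y + 2, LT = xy.

S(f_1,f_2): lcm = xy. S = 1/7x - 2/15y^4 + 37/42y^3 + 2/7y^2 - 187/210y - 2/7.
  reduce S modulo (f_1, f_2):
  remainder -2/15y^4 + 9/10y^3 + 11/42y^2 - 187/210y - 29/210 ≠ 0; add g_3 = -2/15y^4 + 9/10y^3 + 11/42y^2 - 187/210y - 29/210 to the basis.

The other S-polynomials (S(f_1,g_3), S(f_2,g_3)) all reduce to 0 modulo the current basis, so we have a Gröbner basis.
Inter-reduce: drop elements whose leading term is divisible by another's, tail-reduce, and make monic.
Reduced Gröbner basis: {x - 2/15y^3 + 1/6y^2 - 31/30, y^4 - 27/4y^3 - 55/28y^2 + 187/28y + 29/28}.

Buchberger on the second generating set:
h_1 = -21xy - 3x + 79/5y^3 + 5y^2 + 3y + 1/5, LT = xy.
h_2 = -48x + 32/5y^3 - 8y^2 + 248/5, LT = x.

S(h_1,h_2): lcm = xy. S = 1/7x + 2/15y^4 - 193/210y^3 - 5/21y^2 + 187/210y - 1/105.
  reduce S modulo (h_1, h_2):
  remainder 2/15y^4 - 9/10y^3 - 11/42y^2 + 187/210y + 29/210 ≠ 0; add k_3 = 2/15y^4 - 9/10y^3 - 11/42y^2 + 187/210y + 29/210 to the basis.

The other S-polynomials (S(h_1,k_3), S(h_2,k_3)) all reduce to 0 modulo the current basis, so we have a Gröbner basis.
Inter-reduce: drop elements whose leading term is divisible by another's, tail-reduce, and make monic.
Reduced Gröbner basis: {x - 2/15y^3 + 1/6y^2 - 31/30, y^4 - 27/4y^3 - 55/28y^2 + 187/28y + 29/28}.

Same reduced basis, so the two generating sets span the same ideal.

Yes, the ideals are equal.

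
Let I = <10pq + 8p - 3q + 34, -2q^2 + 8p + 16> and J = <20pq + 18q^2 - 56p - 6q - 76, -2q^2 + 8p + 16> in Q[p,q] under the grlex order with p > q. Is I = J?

Yes, the ideals are equal.

Two ideals are equal iff their reduced Gröbner bases coincide (the reduced basis is unique for a fixed ordering).
Buchberger on the first generating set:
f_1 = 10pq + 8p - 3q + 34, LT = pq.
f_2 = -2q^2 + 8p + 16, LT = q^2.

S(f_1,f_2): lcm = pq^2. S = 4p^2 + 4/5pq - 3/10q^2 + 8p + 17/5q.
  leading term p^2: no divisor's leading term divides it; move 4p^2 to the remainder.
  leading term pq: subtract (2/25)·f_1 from 4/5pq - 3/10q^2 + 8p + 17/5q → -3/10q^2 + 184/25p + 91/25q - 68/25
  leading term q^2: subtract (3/20)·f_2 from -3/10q^2 + 184/25p + 91/25q - 68/25 → 154/25p + 91/25q - 128/25
  leading term p: no divisor's leading term divides it; move 154/25p to the remainder.
  leading term q: no divisor's leading term divides it; move 91/25q to the remainder.
  leading term 1: no divisor's leading term divides it; move -128/25 to the remainder.
  remainder 4p^2 + 154/25p + 91/25q - 128/25 ≠ 0; add g_3 = 4p^2 + 154/25p + 91/25q - 128/25 to the basis.

The other S-polynomials (S(f_1,g_3), S(f_2,g_3)) all reduce to 0 modulo the current basis, so we have a Gröbner basis.
Inter-reduce: drop elements whose leading term is divisible by another's, tail-reduce, and make monic.
Reduced Gröbner basis: {p^2 + 77/50p + 91/100q - 32/25, pq + 4/5p - 3/10q + 17/5, q^2 - 4p - 8}.

Buchberger on the second generating set:
h_1 = 20pq + 18q^2 - 56p - 6q - 76, LT = pq.
h_2 = -2q^2 + 8p + 16, LT = q^2.

S(h_1,h_2): lcm = pq^2. S = 9/10q^3 + 4p^2 - 14/5pq - 3/10q^2 + 8p - 19/5q.
  leading term q^3: subtract (-9/20q)·h_2 from 9/10q^3 + 4p^2 - 14/5pq - 3/10q^2 + 8p - 19/5q → 4p^2 + 4/5pq - 3/10q^2 + 8p + 17/5q
  leading term p^2: no divisor's leading term divides it; move 4p^2 to the remainder.
  leading term pq: subtract (1/25)·h_1 from 4/5pq - 3/10q^2 + 8p + 17/5q → -51/50q^2 + 256/25p + 91/25q + 76/25
  leading term q^2: subtract (51/100)·h_2 from -51/50q^2 + 256/25p + 91/25q + 76/25 → 154/25p + 91/25q - 128/25
  leading term p: no divisor's leading term divides it; move 154/25p to the remainder.
  leading term q: no divisor's leading term divides it; move 91/25q to the remainder.
  leading term 1: no divisor's leading term divides it; move -128/25 to the remainder.
  remainder 4p^2 + 154/25p + 91/25q - 128/25 ≠ 0; add k_3 = 4p^2 + 154/25p + 91/25q - 128/25 to the basis.

The other S-polynomials (S(h_1,k_3), S(h_2,k_3)) all reduce to 0 modulo the current basis, so we have a Gröbner basis.
Inter-reduce: drop elements whose leading term is divisible by another's, tail-reduce, and make monic.
Reduced Gröbner basis: {p^2 + 77/50p + 91/100q - 32/25, pq + 4/5p - 3/10q + 17/5, q^2 - 4p - 8}.

Same reduced basis, so the two generating sets span the same ideal.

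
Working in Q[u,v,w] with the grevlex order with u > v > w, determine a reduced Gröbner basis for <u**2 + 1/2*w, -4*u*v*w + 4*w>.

G = {u*v*w - w, v*w**2 + 2*u*w, u**2 + 1/2*w}

f_1 = u**2 + 1/2*w, LT = u**2.
f_2 = -4*u*v*w + 4*w, LT = u*v*w.

S(f_1,f_2): lcm = u**2*v*w. S = 1/2*v*w**2 + u*w.
  leading term v*w**2: no divisor's leading term divides it; move 1/2*v*w**2 to the remainder.
  leading term u*w: no divisor's leading term divides it; move u*w to the remainder.
  remainder 1/2*v*w**2 + u*w ≠ 0; add g_3 = 1/2*v*w**2 + u*w to the basis.

The other S-polynomials (S(f_1,g_3), S(f_2,g_3)) all reduce to 0 modulo the current basis, so we have a Gröbner basis.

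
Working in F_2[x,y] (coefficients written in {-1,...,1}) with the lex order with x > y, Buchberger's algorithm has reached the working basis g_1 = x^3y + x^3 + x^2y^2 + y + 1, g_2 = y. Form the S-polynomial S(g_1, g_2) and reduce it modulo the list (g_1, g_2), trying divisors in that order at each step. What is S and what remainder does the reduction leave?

lcm(LM(g_1), LM(g_2)) = x^3y.
S = (lcm/LT(g_1))·g_1 − (lcm/LT(g_2))·g_2 = x^3 + x^2y^2 + y + 1.
Reduce S modulo (g_1, g_2) in that order:
  leading term x^3: no divisor's leading term divides it; move x^3 to the remainder.
  leading term x^2y^2: subtract (x^2y)·g_2 from x^2y^2 + y + 1 → y + 1
  leading term y: subtract (1)·g_2 from y + 1 → 1
  leading term 1: no divisor's leading term divides it; move 1 to the remainder.
The remainder x^3 + 1 is nonzero, so it would be added as the next basis element.

S(g_1, g_2) = x^3 + x^2y^2 + y + 1; remainder on division = x^3 + 1.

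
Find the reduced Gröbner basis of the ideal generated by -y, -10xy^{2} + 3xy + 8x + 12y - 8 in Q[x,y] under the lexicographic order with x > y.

f_1 = -y, LT = y.
f_2 = -10xy^{2} + 3xy + 8x + 12y - 8, LT = xy^{2}.

S(f_1,f_2): lcm = xy^{2}. S = \tfrac{3}{10}xy + \tfrac{4}{5}x + \tfrac{6}{5}y - \tfrac{4}{5}.
  reduce S modulo (f_1, f_2):
  remainder \tfrac{4}{5}x - \tfrac{4}{5} ≠ 0; add g_3 = \tfrac{4}{5}x - \tfrac{4}{5} to the basis.

The other S-polynomials (S(f_1,g_3), S(f_2,g_3)) all reduce to 0 modulo the current basis, so we have a Gröbner basis.
Inter-reduce: drop elements whose leading term is divisible by another's, tail-reduce, and make monic.

G = {x - 1, y}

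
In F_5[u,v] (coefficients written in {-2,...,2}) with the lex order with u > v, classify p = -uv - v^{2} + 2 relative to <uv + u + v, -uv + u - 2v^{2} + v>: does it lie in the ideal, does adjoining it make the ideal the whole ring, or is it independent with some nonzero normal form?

First compute the reduced Gröbner basis of I by Buchberger's algorithm.
f_1 = uv + u + v, LT = uv.
f_2 = -uv + u - 2v^{2} + v, LT = uv.

S(f_1,f_2): lcm = uv. S = 2u - 2v^{2} + 2v.
  reduce S modulo (f_1, f_2):
  remainder 2u - 2v^{2} + 2v ≠ 0; add h_3 = 2u - 2v^{2} + 2v to the basis.

S(f_1,h_3): lcm = uv. S = u + v^{3} - v^{2} + v.
  reduce S modulo (f_1, f_2, h_3):
  remainder v^{3} ≠ 0; add h_4 = v^{3} to the basis.

The other S-polynomials (S(f_2,h_3), S(f_1,h_4), S(f_2,h_4), S(h_3,h_4)) all reduce to 0 modulo the current basis, so we have a Gröbner basis.
Inter-reduce: drop elements whose leading term is divisible by another's, tail-reduce, and make monic.
Reduced Gröbner basis: {u - v^{2} + v, v^{3}}.
Label its elements g_1 = u - v^{2} + v, g_2 = v^{3}.

Reduce p = -uv - v^{2} + 2 modulo G:
  leading term uv: subtract (-v)·g_1 from -uv - v^{2} + 2 → -v^{3} + 2
  leading term v^{3}: subtract (-1)·g_2 from -v^{3} + 2 → 2
  leading term 1: no divisor's leading term divides it; move 2 to the remainder.
  normal form = 2.
The normal form is nonzero, so p ∉ I. Since p minus its normal form lies in I, I + (p) = I + (r) where r = 2; decide whether this ideal is the whole ring.
Here r = 2 is a nonzero constant, hence a unit: 1 ∈ I + (p), the Gröbner basis of I + (p) is {1}, and the enlarged system has no common solution — adjoining p is inconsistent.

Adjoining -uv - v^{2} + 2 makes the ideal the whole ring: the system is inconsistent.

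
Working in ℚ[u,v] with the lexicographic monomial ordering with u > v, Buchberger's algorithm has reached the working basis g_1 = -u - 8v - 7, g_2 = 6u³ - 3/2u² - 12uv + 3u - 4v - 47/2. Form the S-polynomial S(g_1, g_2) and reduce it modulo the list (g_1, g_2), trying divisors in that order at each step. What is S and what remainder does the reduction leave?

S(g_1, g_2) = 8u²v + 29/4u² + 2uv - ½u + ⅔v + 47/12; remainder on division = 512v³ + 1344v² + 3584/3v + 1088/3.

lcm(LM(g_1), LM(g_2)) = u³.
S = (lcm/LT(g_1))·g_1 − (lcm/LT(g_2))·g_2 = 8u²v + 29/4u² + 2uv - ½u + ⅔v + 47/12.
Reduce S modulo (g_1, g_2) in that order:
  leading term u²v: subtract (-8uv)·g_1 from 8u²v + 29/4u² + 2uv - ½u + ⅔v + 47/12 → 29/4u² - 64uv² - 54uv - ½u + ⅔v + 47/12
  leading term u²: subtract (-29/4u)·g_1 from 29/4u² - 64uv² - 54uv - ½u + ⅔v + 47/12 → -64uv² - 112uv - 205/4u + ⅔v + 47/12
  leading term uv²: subtract (64v²)·g_1 from -64uv² - 112uv - 205/4u + ⅔v + 47/12 → -112uv - 205/4u + 512v³ + 448v² + ⅔v + 47/12
  leading term uv: subtract (112v)·g_1 from -112uv - 205/4u + 512v³ + 448v² + ⅔v + 47/12 → -205/4u + 512v³ + 1344v² + 2354/3v + 47/12
  leading term u: subtract (205/4)·g_1 from -205/4u + 512v³ + 1344v² + 2354/3v + 47/12 → 512v³ + 1344v² + 3584/3v + 1088/3
  leading term v³: no divisor's leading term divides it; move 512v³ to the remainder.
  leading term v²: no divisor's leading term divides it; move 1344v² to the remainder.
  leading term v: no divisor's leading term divides it; move 3584/3v to the remainder.
  leading term 1: no divisor's leading term divides it; move 1088/3 to the remainder.
The remainder 512v³ + 1344v² + 3584/3v + 1088/3 is nonzero, so it would be added as the next basis element.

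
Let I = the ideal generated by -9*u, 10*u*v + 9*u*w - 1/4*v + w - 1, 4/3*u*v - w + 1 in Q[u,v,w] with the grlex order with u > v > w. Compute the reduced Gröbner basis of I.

The reduced Gröbner basis is the canonical form of the ideal for this ordering.

f_1 = -9*u, LT = u.
f_2 = 10*u*v + 9*u*w - 1/4*v + w - 1, LT = u*v.
f_3 = 4/3*u*v - w + 1, LT = u*v.

S(f_1,f_2): lcm = u*v. S = -9/10*u*w + 1/40*v - 1/10*w + 1/10.
  leading term u*w: subtract (1/10*w)·f_1 from -9/10*u*w + 1/40*v - 1/10*w + 1/10 → 1/40*v - 1/10*w + 1/10
  leading term v: no divisor's leading term divides it; move 1/40*v to the remainder.
  leading term w: no divisor's leading term divides it; move -1/10*w to the remainder.
  leading term 1: no divisor's leading term divides it; move 1/10 to the remainder.
  remainder 1/40*v - 1/10*w + 1/10 ≠ 0; add g_4 = 1/40*v - 1/10*w + 1/10 to the basis.

S(f_1,f_3): lcm = u*v. S = 3/4*w - 3/4.
  leading term w: no divisor's leading term divides it; move 3/4*w to the remainder.
  leading term 1: no divisor's leading term divides it; move -3/4 to the remainder.
  remainder 3/4*w - 3/4 ≠ 0; add g_5 = 3/4*w - 3/4 to the basis.

The other S-polynomials (S(f_2,f_3), S(f_1,g_4), S(f_2,g_4), S(f_3,g_4), S(f_1,g_5), S(f_2,g_5), S(f_3,g_5), S(g_4,g_5)) all reduce to 0 modulo the current basis, so we have a Gröbner basis.
Inter-reduce: drop elements whose leading term is divisible by another's, tail-reduce, and make monic.

G = {u, v, w - 1}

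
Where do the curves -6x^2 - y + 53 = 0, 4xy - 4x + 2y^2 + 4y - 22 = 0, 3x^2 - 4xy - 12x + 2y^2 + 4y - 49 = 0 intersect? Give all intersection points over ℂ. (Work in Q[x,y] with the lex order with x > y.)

Compute a lex Gröbner basis by Buchberger's algorithm.
f_1 = -6x^2 - y + 53, LT = x^2.
f_2 = 4xy - 4x + 2y^2 + 4y - 22, LT = xy.
f_3 = 3x^2 - 4xy - 12x + 2y^2 + 4y - 49, LT = x^2.

S(f_1,f_2): lcm = x^2y. S = x^2 - 1/2xy^2 - xy + 11/2x + 1/6y^2 - 53/6y.
  reduce S modulo (f_1, f_2, f_3):
  remainder 4x + 1/4y^3 + 17/12y^2 - 41/4y + 7/12 ≠ 0; add h_4 = 4x + 1/4y^3 + 17/12y^2 - 41/4y + 7/12 to the basis.

S(f_1,f_3): lcm = x^2. S = 4/3xy + 4x - 2/3y^2 - 7/6y + 15/2.
  reduce S modulo (f_1, f_2, f_3, h_4):
  remainder -1/3y^3 - 29/9y^2 + 67/6y + 253/18 ≠ 0; add h_5 = -1/3y^3 - 29/9y^2 + 67/6y + 253/18 to the basis.

S(f_2,f_3): lcm = x^2y. S = -x^2 + 11/6xy^2 + 5xy - 11/2x - 2/3y^3 - 4/3y^2 + 49/3y.
  reduce S modulo (f_1, f_2, f_3, h_4, h_5):
  remainder 163/18y^2 - 98/3y - 751/18 ≠ 0; add h_6 = 163/18y^2 - 98/3y - 751/18 to the basis.

S(f_2,h_5): lcm = xy^3. S = -32/3xy^2 + 67/2xy + 253/6x + 1/2y^4 + y^3 - 11/2y^2.
  reduce S modulo (f_1, f_2, f_3, h_4, h_5, h_6):
  remainder 1009175/15648y + 1009175/15648 ≠ 0; add h_7 = 1009175/15648y + 1009175/15648 to the basis.

The other S-polynomials (S(f_1,h_4), S(f_2,h_4), S(f_3,h_4), S(f_1,h_5), S(f_3,h_5), S(h_4,h_5), S(f_1,h_6), S(f_2,h_6), S(f_3,h_6), S(h_4,h_6), S(h_5,h_6), S(f_1,h_7), S(f_2,h_7), S(f_3,h_7), S(h_4,h_7), S(h_5,h_7), S(h_6,h_7)) all reduce to 0 modulo the current basis, so we have a Gröbner basis.
Inter-reduce: drop elements whose leading term is divisible by another's, tail-reduce, and make monic.
Reduced Gröbner basis: {x + 3, y + 1}.

From the last basis element, y + 1 = 0, so y takes values in {-1}. Each choice, substituted upward through the basis, yields the corresponding point(s) of the solution set.
  y = -1: the earlier basis element becomes x + 3 = 0, giving x = -3 — point (-3, -1).
A lex Gröbner basis triangularizes the system, enabling back-substitution.

{(-3, -1)}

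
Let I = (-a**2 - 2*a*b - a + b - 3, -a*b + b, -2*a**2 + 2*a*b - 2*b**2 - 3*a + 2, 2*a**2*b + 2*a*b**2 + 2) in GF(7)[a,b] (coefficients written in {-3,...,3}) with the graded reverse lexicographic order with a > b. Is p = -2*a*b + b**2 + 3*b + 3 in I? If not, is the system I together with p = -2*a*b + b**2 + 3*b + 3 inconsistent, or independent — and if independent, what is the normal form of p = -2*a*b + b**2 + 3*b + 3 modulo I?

First compute the reduced Gröbner basis of I by Buchberger's algorithm.
f_1 = -a**2 - 2*a*b - a + b - 3, LT = a**2.
f_2 = -a*b + b, LT = a*b.
f_3 = -2*a**2 + 2*a*b - 2*b**2 - 3*a + 2, LT = a**2.
f_4 = 2*a**2*b + 2*a*b**2 + 2, LT = a**2*b.

S(f_1,f_2): lcm = a**2*b. S = 2*a*b**2 + 2*a*b - b**2 + 3*b.
  leading term a*b**2: subtract (-2*b)·f_2 from 2*a*b**2 + 2*a*b - b**2 + 3*b → 2*a*b + b**2 + 3*b
  leading term a*b: subtract (-2)·f_2 from 2*a*b + b**2 + 3*b → b**2 - 2*b
  leading term b**2: no divisor's leading term divides it; move b**2 to the remainder.
  leading term b: no divisor's leading term divides it; move -2*b to the remainder.
  remainder b**2 - 2*b ≠ 0; add h_5 = b**2 - 2*b to the basis.

S(f_1,f_3): lcm = a**2. S = 3*a*b - b**2 + 3*a - b - 3.
  leading term a*b: subtract (-3)·f_2 from 3*a*b - b**2 + 3*a - b - 3 → -b**2 + 3*a + 2*b - 3
  leading term b**2: subtract (-1)·h_5 from -b**2 + 3*a + 2*b - 3 → 3*a - 3
  leading term a: no divisor's leading term divides it; move 3*a to the remainder.
  leading term 1: no divisor's leading term divides it; move -3 to the remainder.
  remainder 3*a - 3 ≠ 0; add h_6 = 3*a - 3 to the basis.

S(f_1,f_4): lcm = a**2*b. S = a*b**2 + a*b - b**2 + 3*b - 1.
  leading term a*b**2: subtract (-b)·f_2 from a*b**2 + a*b - b**2 + 3*b - 1 → a*b + 3*b - 1
  leading term a*b: subtract (-1)·f_2 from a*b + 3*b - 1 → -3*b - 1
  leading term b: no divisor's leading term divides it; move -3*b to the remainder.
  leading term 1: no divisor's leading term divides it; move -1 to the remainder.
  remainder -3*b - 1 ≠ 0; add h_7 = -3*b - 1 to the basis.

The other S-polynomials (S(f_2,f_3), S(f_2,f_4), S(f_3,f_4), S(f_1,h_5), S(f_2,h_5), S(f_3,h_5), S(f_4,h_5), S(f_1,h_6), S(f_2,h_6), S(f_3,h_6), S(f_4,h_6), S(h_5,h_6), S(f_1,h_7), S(f_2,h_7), S(f_3,h_7), S(f_4,h_7), S(h_5,h_7), S(h_6,h_7)) all reduce to 0 modulo the current basis, so we have a Gröbner basis.
Inter-reduce: drop elements whose leading term is divisible by another's, tail-reduce, and make monic.
Reduced Gröbner basis: {a - 1, b - 2}.
Label its elements g_1 = a - 1, g_2 = b - 2.

Reduce p = -2*a*b + b**2 + 3*b + 3 modulo G:
  leading term a*b: subtract (-2*b)·g_1 from -2*a*b + b**2 + 3*b + 3 → b**2 + b + 3
  leading term b**2: subtract (b)·g_2 from b**2 + b + 3 → 3*b + 3
  leading term b: subtract (3)·g_2 from 3*b + 3 → 2
  leading term 1: no divisor's leading term divides it; move 2 to the remainder.
  normal form = 2.
The normal form is nonzero, so p ∉ I. Since p minus its normal form lies in I, I + (p) = I + (r) where r = 2; decide whether this ideal is the whole ring.
Here r = 2 is a nonzero constant, hence a unit: 1 ∈ I + (p), the Gröbner basis of I + (p) is {1}, and the enlarged system has no common solution — adjoining p is inconsistent.

Ideal membership is decidable via reduction modulo a Gröbner basis.

Adjoining -2*a*b + b**2 + 3*b + 3 makes the ideal the whole ring: the system is inconsistent.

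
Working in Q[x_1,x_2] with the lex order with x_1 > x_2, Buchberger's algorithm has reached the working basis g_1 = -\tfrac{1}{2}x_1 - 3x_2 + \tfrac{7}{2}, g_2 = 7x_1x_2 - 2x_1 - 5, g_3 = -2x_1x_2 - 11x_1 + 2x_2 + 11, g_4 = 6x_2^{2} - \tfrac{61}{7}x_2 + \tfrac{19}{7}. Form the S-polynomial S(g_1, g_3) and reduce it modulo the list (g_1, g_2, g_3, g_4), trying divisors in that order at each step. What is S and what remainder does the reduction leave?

S(g_1, g_3) = -\tfrac{11}{2}x_1 + 6x_2^{2} - 6x_2 + \tfrac{11}{2}; remainder on division = \tfrac{250}{7}x_2 - \tfrac{250}{7}.

lcm(LM(g_1), LM(g_3)) = x_1x_2.
S = (lcm/LT(g_1))·g_1 − (lcm/LT(g_3))·g_3 = -\tfrac{11}{2}x_1 + 6x_2^{2} - 6x_2 + \tfrac{11}{2}.
Reduce S modulo (g_1, g_2, g_3, g_4) in that order:
  leading term x_1: subtract (11)·g_1 from -\tfrac{11}{2}x_1 + 6x_2^{2} - 6x_2 + \tfrac{11}{2} → 6x_2^{2} + 27x_2 - 33
  leading term x_2^{2}: subtract (1)·g_4 from 6x_2^{2} + 27x_2 - 33 → \tfrac{250}{7}x_2 - \tfrac{250}{7}
  leading term x_2: no divisor's leading term divides it; move \tfrac{250}{7}x_2 to the remainder.
  leading term 1: no divisor's leading term divides it; move -\tfrac{250}{7} to the remainder.
The remainder \tfrac{250}{7}x_2 - \tfrac{250}{7} is nonzero, so it would be added as the next basis element.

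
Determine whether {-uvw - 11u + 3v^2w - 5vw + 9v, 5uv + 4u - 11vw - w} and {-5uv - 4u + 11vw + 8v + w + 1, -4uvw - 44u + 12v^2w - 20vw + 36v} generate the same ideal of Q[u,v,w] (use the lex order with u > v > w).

Two ideals are equal iff their reduced Gröbner bases coincide (the reduced basis is unique for a fixed ordering).
Buchberger on the first generating set:
f_1 = -uvw - 11u + 3v^2w - 5vw + 9v, LT = uvw.
f_2 = 5uv + 4u - 11vw - w, LT = uv.

S(f_1,f_2): lcm = uvw. S = -4/5uw + 11u - 3v^2w + 11/5vw^2 + 5vw - 9v + 1/5w^2.
  leading term uw: no divisor's leading term divides it; move -4/5uw to the remainder.
  leading term u: no divisor's leading term divides it; move 11u to the remainder.
  leading term v^2w: no divisor's leading term divides it; move -3v^2w to the remainder.
  leading term vw^2: no divisor's leading term divides it; move 11/5vw^2 to the remainder.
  leading term vw: no divisor's leading term divides it; move 5vw to the remainder.
  leading term v: no divisor's leading term divides it; move -9v to the remainder.
  leading term w^2: no divisor's leading term divides it; move 1/5w^2 to the remainder.
  remainder -4/5uw + 11u - 3v^2w + 11/5vw^2 + 5vw - 9v + 1/5w^2 ≠ 0; add g_3 = -4/5uw + 11u - 3v^2w + 11/5vw^2 + 5vw - 9v + 1/5w^2 to the basis.

S(f_1,g_3): lcm = uvw. S = 55/4uv + 11u - 15/4v^3w + 11/4v^2w^2 + 13/4v^2w - 45/4v^2 + 1/4vw^2 + 5vw - 9v.
  leading term uv: subtract (11/4)·f_2 from 55/4uv + 11u - 15/4v^3w + 11/4v^2w^2 + 13/4v^2w - 45/4v^2 + 1/4vw^2 + 5vw - 9v → -15/4v^3w + 11/4v^2w^2 + 13/4v^2w - 45/4v^2 + 1/4vw^2 + 141/4vw - 9v + 11/4w
  leading term v^3w: no divisor's leading term divides it; move -15/4v^3w to the remainder.
  leading term v^2w^2: no divisor's leading term divides it; move 11/4v^2w^2 to the remainder.
  leading term v^2w: no divisor's leading term divides it; move 13/4v^2w to the remainder.
  leading term v^2: no divisor's leading term divides it; move -45/4v^2 to the remainder.
  leading term vw^2: no divisor's leading term divides it; move 1/4vw^2 to the remainder.
  leading term vw: no divisor's leading term divides it; move 141/4vw to the remainder.
  leading term v: no divisor's leading term divides it; move -9v to the remainder.
  leading term w: no divisor's leading term divides it; move 11/4w to the remainder.
  remainder -15/4v^3w + 11/4v^2w^2 + 13/4v^2w - 45/4v^2 + 1/4vw^2 + 141/4vw - 9v + 11/4w ≠ 0; add g_4 = -15/4v^3w + 11/4v^2w^2 + 13/4v^2w - 45/4v^2 + 1/4vw^2 + 141/4vw - 9v + 11/4w to the basis.

The other S-polynomials (S(f_2,g_3), S(f_1,g_4), S(f_2,g_4), S(g_3,g_4)) all reduce to 0 modulo the current basis, so we have a Gröbner basis.
Inter-reduce: drop elements whose leading term is divisible by another's, tail-reduce, and make monic.
Reduced Gröbner basis: {uv + 4/5u - 11/5vw - 1/5w, uw - 55/4u + 15/4v^2w - 11/4vw^2 - 25/4vw + 45/4v - 1/4w^2, v^3w - 11/15v^2w^2 - 13/15v^2w + 3v^2 - 1/15vw^2 - 47/5vw + 12/5v - 11/15w}.

Buchberger on the second generating set:
h_1 = -5uv - 4u + 11vw + 8v + w + 1, LT = uv.
h_2 = -4uvw - 44u + 12v^2w - 20vw + 36v, LT = uvw.

S(h_1,h_2): lcm = uvw. S = 4/5uw - 11u + 3v^2w - 11/5vw^2 - 33/5vw + 9v - 1/5w^2 - 1/5w.
  leading term uw: no divisor's leading term divides it; move 4/5uw to the remainder.
  leading term u: no divisor's leading term divides it; move -11u to the remainder.
  leading term v^2w: no divisor's leading term divides it; move 3v^2w to the remainder.
  leading term vw^2: no divisor's leading term divides it; move -11/5vw^2 to the remainder.
  leading term vw: no divisor's leading term divides it; move -33/5vw to the remainder.
  leading term v: no divisor's leading term divides it; move 9v to the remainder.
  leading term w^2: no divisor's leading term divides it; move -1/5w^2 to the remainder.
  leading term w: no divisor's leading term divides it; move -1/5w to the remainder.
  remainder 4/5uw - 11u + 3v^2w - 11/5vw^2 - 33/5vw + 9v - 1/5w^2 - 1/5w ≠ 0; add k_3 = 4/5uw - 11u + 3v^2w - 11/5vw^2 - 33/5vw + 9v - 1/5w^2 - 1/5w to the basis.

S(h_1,k_3): lcm = uvw. S = 55/4uv + 4/5uw - 15/4v^3w + 11/4v^2w^2 + 33/4v^2w - 45/4v^2 - 39/20vw^2 - 27/20vw - 1/5w^2 - 1/5w.
  leading term uv: subtract (-11/4)·h_1 from 55/4uv + 4/5uw - 15/4v^3w + 11/4v^2w^2 + 33/4v^2w - 45/4v^2 - 39/20vw^2 - 27/20vw - 1/5w^2 - 1/5w → 4/5uw - 11u - 15/4v^3w + 11/4v^2w^2 + 33/4v^2w - 45/4v^2 - 39/20vw^2 + 289/10vw + 22v - 1/5w^2 + 51/20w + 11/4
  leading term uw: subtract (1)·k_3 from 4/5uw - 11u - 15/4v^3w + 11/4v^2w^2 + 33/4v^2w - 45/4v^2 - 39/20vw^2 + 289/10vw + 22v - 1/5w^2 + 51/20w + 11/4 → -15/4v^3w + 11/4v^2w^2 + 21/4v^2w - 45/4v^2 + 1/4vw^2 + 71/2vw + 13v + 11/4w + 11/4
  leading term v^3w: no divisor's leading term divides it; move -15/4v^3w to the remainder.
  leading term v^2w^2: no divisor's leading term divides it; move 11/4v^2w^2 to the remainder.
  leading term v^2w: no divisor's leading term divides it; move 21/4v^2w to the remainder.
  leading term v^2: no divisor's leading term divides it; move -45/4v^2 to the remainder.
  leading term vw^2: no divisor's leading term divides it; move 1/4vw^2 to the remainder.
  leading term vw: no divisor's leading term divides it; move 71/2vw to the remainder.
  leading term v: no divisor's leading term divides it; move 13v to the remainder.
  leading term w: no divisor's leading term divides it; move 11/4w to the remainder.
  leading term 1: no divisor's leading term divides it; move 11/4 to the remainder.
  remainder -15/4v^3w + 11/4v^2w^2 + 21/4v^2w - 45/4v^2 + 1/4vw^2 + 71/2vw + 13v + 11/4w + 11/4 ≠ 0; add k_4 = -15/4v^3w + 11/4v^2w^2 + 21/4v^2w - 45/4v^2 + 1/4vw^2 + 71/2vw + 13v + 11/4w + 11/4 to the basis.

The other S-polynomials (S(h_2,k_3), S(h_1,k_4), S(h_2,k_4), S(k_3,k_4)) all reduce to 0 modulo the current basis, so we have a Gröbner basis.
Inter-reduce: drop elements whose leading term is divisible by another's, tail-reduce, and make monic.
Reduced Gröbner basis: {uv + 4/5u - 11/5vw - 8/5v - 1/5w - 1/5, uw - 55/4u + 15/4v^2w - 11/4vw^2 - 33/4vw + 45/4v - 1/4w^2 - 1/4w, v^3w - 11/15v^2w^2 - 7/5v^2w + 3v^2 - 1/15vw^2 - 142/15vw - 52/15v - 11/15w - 11/15}.

Since the reduced bases disagree, the two ideals are not the same.

No, the ideals differ.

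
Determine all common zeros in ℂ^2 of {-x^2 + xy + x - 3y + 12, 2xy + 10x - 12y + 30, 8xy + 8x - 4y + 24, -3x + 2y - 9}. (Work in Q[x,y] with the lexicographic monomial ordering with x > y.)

Compute a lex Gröbner basis by Buchberger's algorithm.
f_1 = -x^2 + xy + x - 3y + 12, LT = x^2.
f_2 = 2xy + 10x - 12y + 30, LT = xy.
f_3 = 8xy + 8x - 4y + 24, LT = xy.
f_4 = -3x + 2y - 9, LT = x.

S(f_1,f_2): lcm = x^2y. S = -5x^2 - xy^2 + 5xy - 15x + 3y^2 - 12y.
  reduce S modulo (f_1, f_2, f_3, f_4):
  remainder -3y^2 + 18y ≠ 0; add h_5 = -3y^2 + 18y to the basis.

S(f_1,f_3): lcm = x^2y. S = -x^2 - xy^2 - 1/2xy - 3x + 3y^2 - 12y.
  reduce S modulo (f_1, f_2, f_3, f_4, h_5):
  remainder -16/3y ≠ 0; add h_6 = -16/3y to the basis.

The other S-polynomials (S(f_1,f_4), S(f_2,f_3), S(f_2,f_4), S(f_3,f_4), S(f_1,h_5), S(f_2,h_5), S(f_3,h_5), S(f_4,h_5), S(f_1,h_6), S(f_2,h_6), S(f_3,h_6), S(f_4,h_6), S(h_5,h_6)) all reduce to 0 modulo the current basis, so we have a Gröbner basis.
Inter-reduce: drop elements whose leading term is divisible by another's, tail-reduce, and make monic.
Reduced Gröbner basis: {x + 3, y}.

A lex Gröbner basis eliminates variables successively. Here y depends only on y, with roots {0}; lifting each root through the earlier basis elements recovers the full solutions.
  y = 0: the earlier basis element becomes x + 3 = 0, giving x = -3 — point (-3, 0).

{(-3, 0)}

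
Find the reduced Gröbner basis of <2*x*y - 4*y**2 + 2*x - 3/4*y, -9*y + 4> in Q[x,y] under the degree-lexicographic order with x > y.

G = {x - 7/18, y - 4/9}

f_1 = 2*x*y - 4*y**2 + 2*x - 3/4*y, LT = x*y.
f_2 = -9*y + 4, LT = y.

S(f_1,f_2): lcm = x*y. S = -2*y**2 + 13/9*x - 3/8*y.
  reduce S modulo (f_1, f_2):
  remainder 13/9*x - 91/162 ≠ 0; add g_3 = 13/9*x - 91/162 to the basis.

The other S-polynomials (S(f_1,g_3), S(f_2,g_3)) all reduce to 0 modulo the current basis, so we have a Gröbner basis.
Inter-reduce: drop elements whose leading term is divisible by another's, tail-reduce, and make monic.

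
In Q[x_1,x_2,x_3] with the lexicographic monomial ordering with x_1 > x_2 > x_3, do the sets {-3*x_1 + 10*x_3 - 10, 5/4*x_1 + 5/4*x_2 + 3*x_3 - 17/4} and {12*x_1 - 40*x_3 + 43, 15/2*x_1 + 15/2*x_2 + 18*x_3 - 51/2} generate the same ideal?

Two ideals are equal iff their reduced Gröbner bases coincide (the reduced basis is unique for a fixed ordering).
Buchberger on the first generating set:
f_1 = -3*x_1 + 10*x_3 - 10, LT = x_1.
f_2 = 5/4*x_1 + 5/4*x_2 + 3*x_3 - 17/4, LT = x_1.

S(f_1,f_2): lcm = x_1. S = -x_2 - 86/15*x_3 + 101/15.
  leading term x_2: no divisor's leading term divides it; move -x_2 to the remainder.
  leading term x_3: no divisor's leading term divides it; move -86/15*x_3 to the remainder.
  leading term 1: no divisor's leading term divides it; move 101/15 to the remainder.
  remainder -x_2 - 86/15*x_3 + 101/15 ≠ 0; add g_3 = -x_2 - 86/15*x_3 + 101/15 to the basis.

The other S-polynomials (S(f_1,g_3), S(f_2,g_3)) all reduce to 0 modulo the current basis, so we have a Gröbner basis.
Inter-reduce: drop elements whose leading term is divisible by another's, tail-reduce, and make monic.
Reduced Gröbner basis: {x_1 - 10/3*x_3 + 10/3, x_2 + 86/15*x_3 - 101/15}.

Buchberger on the second generating set:
h_1 = 12*x_1 - 40*x_3 + 43, LT = x_1.
h_2 = 15/2*x_1 + 15/2*x_2 + 18*x_3 - 51/2, LT = x_1.

S(h_1,h_2): lcm = x_1. S = -x_2 - 86/15*x_3 + 419/60.
  leading term x_2: no divisor's leading term divides it; move -x_2 to the remainder.
  leading term x_3: no divisor's leading term divides it; move -86/15*x_3 to the remainder.
  leading term 1: no divisor's leading term divides it; move 419/60 to the remainder.
  remainder -x_2 - 86/15*x_3 + 419/60 ≠ 0; add k_3 = -x_2 - 86/15*x_3 + 419/60 to the basis.

The other S-polynomials (S(h_1,k_3), S(h_2,k_3)) all reduce to 0 modulo the current basis, so we have a Gröbner basis.
Inter-reduce: drop elements whose leading term is divisible by another's, tail-reduce, and make monic.
Reduced Gröbner basis: {x_1 - 10/3*x_3 + 43/12, x_2 + 86/15*x_3 - 419/60}.

Since the reduced bases disagree, the two ideals are not the same.

No, the ideals differ.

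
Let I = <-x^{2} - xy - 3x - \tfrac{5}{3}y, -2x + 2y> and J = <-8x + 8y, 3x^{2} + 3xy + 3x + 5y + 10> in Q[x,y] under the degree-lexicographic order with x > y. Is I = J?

No, the ideals differ.

Two ideals are equal iff their reduced Gröbner bases coincide (the reduced basis is unique for a fixed ordering).
Buchberger on the first generating set:
f_1 = -x^{2} - xy - 3x - \tfrac{5}{3}y, LT = x^{2}.
f_2 = -2x + 2y, LT = x.

S(f_1,f_2): lcm = x^{2}. S = 2xy + 3x + \tfrac{5}{3}y.
  leading term xy: subtract (-y)·f_2 from 2xy + 3x + \tfrac{5}{3}y → 2y^{2} + 3x + \tfrac{5}{3}y
  leading term y^{2}: no divisor's leading term divides it; move 2y^{2} to the remainder.
  leading term x: subtract (-\tfrac{3}{2})·f_2 from 3x + \tfrac{5}{3}y → \tfrac{14}{3}y
  leading term y: no divisor's leading term divides it; move \tfrac{14}{3}y to the remainder.
  remainder 2y^{2} + \tfrac{14}{3}y ≠ 0; add g_3 = 2y^{2} + \tfrac{14}{3}y to the basis.

The other S-polynomials (S(f_1,g_3), S(f_2,g_3)) all reduce to 0 modulo the current basis, so we have a Gröbner basis.
Inter-reduce: drop elements whose leading term is divisible by another's, tail-reduce, and make monic.
Reduced Gröbner basis: {y^{2} + \tfrac{7}{3}y, x - y}.

Buchberger on the second generating set:
h_1 = -8x + 8y, LT = x.
h_2 = 3x^{2} + 3xy + 3x + 5y + 10, LT = x^{2}.

S(h_1,h_2): lcm = x^{2}. S = -2xy - x - \tfrac{5}{3}y - \tfrac{10}{3}.
  leading term xy: subtract (\tfrac{1}{4}y)·h_1 from -2xy - x - \tfrac{5}{3}y - \tfrac{10}{3} → -2y^{2} - x - \tfrac{5}{3}y - \tfrac{10}{3}
  leading term y^{2}: no divisor's leading term divides it; move -2y^{2} to the remainder.
  leading term x: subtract (\tfrac{1}{8})·h_1 from -x - \tfrac{5}{3}y - \tfrac{10}{3} → -\tfrac{8}{3}y - \tfrac{10}{3}
  leading term y: no divisor's leading term divides it; move -\tfrac{8}{3}y to the remainder.
  leading term 1: no divisor's leading term divides it; move -\tfrac{10}{3} to the remainder.
  remainder -2y^{2} - \tfrac{8}{3}y - \tfrac{10}{3} ≠ 0; add k_3 = -2y^{2} - \tfrac{8}{3}y - \tfrac{10}{3} to the basis.

The other S-polynomials (S(h_1,k_3), S(h_2,k_3)) all reduce to 0 modulo the current basis, so we have a Gröbner basis.
Inter-reduce: drop elements whose leading term is divisible by another's, tail-reduce, and make monic.
Reduced Gröbner basis: {y^{2} + \tfrac{4}{3}y + \tfrac{5}{3}, x - y}.

The bases are distinct; the ideals are different.
The same test decides containment: I ⊆ J iff every generator of I reduces to 0 modulo a Gröbner basis of J.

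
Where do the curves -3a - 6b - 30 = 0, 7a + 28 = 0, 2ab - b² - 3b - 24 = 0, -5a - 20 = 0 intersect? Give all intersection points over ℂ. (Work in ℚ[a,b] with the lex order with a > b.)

{(-4, -3)}

Compute a lex Gröbner basis by Buchberger's algorithm.
f_1 = -3a - 6b - 30, LT = a.
f_2 = 7a + 28, LT = a.
f_3 = 2ab - b² - 3b - 24, LT = ab.
f_4 = -5a - 20, LT = a.

S(f_1,f_2): lcm = a. S = 2b + 6.
  reduce S modulo (f_1, f_2, f_3, f_4):
  remainder 2b + 6 ≠ 0; add h_5 = 2b + 6 to the basis.

The other S-polynomials (S(f_1,f_3), S(f_1,f_4), S(f_2,f_3), S(f_2,f_4), S(f_3,f_4), S(f_1,h_5), S(f_2,h_5), S(f_3,h_5), S(f_4,h_5)) all reduce to 0 modulo the current basis, so we have a Gröbner basis.
Inter-reduce: drop elements whose leading term is divisible by another's, tail-reduce, and make monic.
Reduced Gröbner basis: {a + 4, b + 3}.

The lex basis is triangular: the last element involves only b. Solving b + 3 = 0 gives b ∈ {-3}; substituting each value into the earlier elements determines the remaining variables.
  b = -3: the earlier basis element becomes a + 4 = 0, giving a = -4 — point (-4, -3).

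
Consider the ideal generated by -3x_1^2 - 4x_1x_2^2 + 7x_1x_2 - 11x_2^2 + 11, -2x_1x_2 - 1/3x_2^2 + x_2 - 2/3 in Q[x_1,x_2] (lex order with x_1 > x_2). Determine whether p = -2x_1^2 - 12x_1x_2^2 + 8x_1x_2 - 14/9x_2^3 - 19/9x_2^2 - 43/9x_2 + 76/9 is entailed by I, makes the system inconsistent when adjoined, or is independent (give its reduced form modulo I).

-2x_1^2 - 12x_1x_2^2 + 8x_1x_2 - 14/9x_2^3 - 19/9x_2^2 - 43/9x_2 + 76/9 lies in I (it reduces to 0).

First compute the reduced Gröbner basis of I by Buchberger's algorithm.
f_1 = -3x_1^2 - 4x_1x_2^2 + 7x_1x_2 - 11x_2^2 + 11, LT = x_1^2.
f_2 = -2x_1x_2 - 1/3x_2^2 + x_2 - 2/3, LT = x_1x_2.

S(f_1,f_2): lcm = x_1^2x_2. S = 4/3x_1x_2^3 - 5/2x_1x_2^2 + 1/2x_1x_2 - 1/3x_1 + 11/3x_2^3 - 11/3x_2.
  reduce S modulo (f_1, f_2):
  remainder -1/3x_1 - 2/9x_2^4 + 19/4x_2^3 - 16/9x_2^2 - 31/12x_2 - 1/6 ≠ 0; add h_3 = -1/3x_1 - 2/9x_2^4 + 19/4x_2^3 - 16/9x_2^2 - 31/12x_2 - 1/6 to the basis.

S(f_1,h_3): lcm = x_1^2. S = -2/3x_1x_2^4 + 57/4x_1x_2^3 - 4x_1x_2^2 - 121/12x_1x_2 - 1/2x_1 + 11/3x_2^2 - 11/3.
  reduce S modulo (f_1, f_2, h_3):
  remainder 1/9x_2^5 - 19/8x_2^4 + 8/9x_2^3 + 91/72x_2^2 + 1/6x_2 - 1/18 ≠ 0; add h_4 = 1/9x_2^5 - 19/8x_2^4 + 8/9x_2^3 + 91/72x_2^2 + 1/6x_2 - 1/18 to the basis.

The other S-polynomials (S(f_2,h_3), S(f_1,h_4), S(f_2,h_4), S(h_3,h_4)) all reduce to 0 modulo the current basis, so we have a Gröbner basis.
Inter-reduce: drop elements whose leading term is divisible by another's, tail-reduce, and make monic.
Reduced Gröbner basis: {x_1 + 2/3x_2^4 - 57/4x_2^3 + 16/3x_2^2 + 31/4x_2 + 1/2, x_2^5 - 171/8x_2^4 + 8x_2^3 + 91/8x_2^2 + 3/2x_2 - 1/2}.
Label its elements g_1 = x_1 + 2/3x_2^4 - 57/4x_2^3 + 16/3x_2^2 + 31/4x_2 + 1/2, g_2 = x_2^5 - 171/8x_2^4 + 8x_2^3 + 91/8x_2^2 + 3/2x_2 - 1/2.

Reduce p = -2x_1^2 - 12x_1x_2^2 + 8x_1x_2 - 14/9x_2^3 - 19/9x_2^2 - 43/9x_2 + 76/9 modulo G:
  leading term x_1^2: subtract (-2x_1)·g_1 from -2x_1^2 - 12x_1x_2^2 + 8x_1x_2 - 14/9x_2^3 - 19/9x_2^2 - 43/9x_2 + 76/9 → 4/3x_1x_2^4 - 57/2x_1x_2^3 - 4/3x_1x_2^2 + 47/2x_1x_2 + x_1 - 14/9x_2^3 - 19/9x_2^2 - 43/9x_2 + 76/9
  leading term x_1x_2^4: subtract (4/3x_2^4)·g_1 from 4/3x_1x_2^4 - 57/2x_1x_2^3 - 4/3x_1x_2^2 + 47/2x_1x_2 + x_1 - 14/9x_2^3 - 19/9x_2^2 - 43/9x_2 + 76/9 → -57/2x_1x_2^3 - 4/3x_1x_2^2 + 47/2x_1x_2 + x_1 - 8/9x_2^8 + 19x_2^7 - 64/9x_2^6 - 31/3x_2^5 - 2/3x_2^4 - 14/9x_2^3 - 19/9x_2^2 - 43/9x_2 + 76/9
  leading term x_1x_2^3: subtract (-57/2x_2^3)·g_1 from -57/2x_1x_2^3 - 4/3x_1x_2^2 + 47/2x_1x_2 + x_1 - 8/9x_2^8 + 19x_2^7 - 64/9x_2^6 - 31/3x_2^5 - 2/3x_2^4 - 14/9x_2^3 - 19/9x_2^2 - 43/9x_2 + 76/9 → -4/3x_1x_2^2 + 47/2x_1x_2 + x_1 - 8/9x_2^8 + 38x_2^7 - 29753/72x_2^6 + 425/3x_2^5 + 5285/24x_2^4 + 457/36x_2^3 - 19/9x_2^2 - 43/9x_2 + 76/9
  leading term x_1x_2^2: subtract (-4/3x_2^2)·g_1 from -4/3x_1x_2^2 + 47/2x_1x_2 + x_1 - 8/9x_2^8 + 38x_2^7 - 29753/72x_2^6 + 425/3x_2^5 + 5285/24x_2^4 + 457/36x_2^3 - 19/9x_2^2 - 43/9x_2 + 76/9 → 47/2x_1x_2 + x_1 - 8/9x_2^8 + 38x_2^7 - 29689/72x_2^6 + 368/3x_2^5 + 16367/72x_2^4 + 829/36x_2^3 - 13/9x_2^2 - 43/9x_2 + 76/9
  leading term x_1x_2: subtract (47/2x_2)·g_1 from 47/2x_1x_2 + x_1 - 8/9x_2^8 + 38x_2^7 - 29689/72x_2^6 + 368/3x_2^5 + 16367/72x_2^4 + 829/36x_2^3 - 13/9x_2^2 - 43/9x_2 + 76/9 → x_1 - 8/9x_2^8 + 38x_2^7 - 29689/72x_2^6 + 107x_2^5 + 20239/36x_2^4 - 3683/36x_2^3 - 13217/72x_2^2 - 595/36x_2 + 76/9
  leading term x_1: subtract (1)·g_1 from x_1 - 8/9x_2^8 + 38x_2^7 - 29689/72x_2^6 + 107x_2^5 + 20239/36x_2^4 - 3683/36x_2^3 - 13217/72x_2^2 - 595/36x_2 + 76/9 → -8/9x_2^8 + 38x_2^7 - 29689/72x_2^6 + 107x_2^5 + 20215/36x_2^4 - 1585/18x_2^3 - 13601/72x_2^2 - 437/18x_2 + 143/18
  leading term x_2^8: subtract (-8/9x_2^3)·g_2 from -8/9x_2^8 + 38x_2^7 - 29689/72x_2^6 + 107x_2^5 + 20215/36x_2^4 - 1585/18x_2^3 - 13601/72x_2^2 - 437/18x_2 + 143/18 → 19x_2^7 - 29177/72x_2^6 + 1054/9x_2^5 + 20263/36x_2^4 - 177/2x_2^3 - 13601/72x_2^2 - 437/18x_2 + 143/18
  leading term x_2^7: subtract (19x_2^2)·g_2 from 19x_2^7 - 29177/72x_2^6 + 1054/9x_2^5 + 20263/36x_2^4 - 177/2x_2^3 - 13601/72x_2^2 - 437/18x_2 + 143/18 → 8/9x_2^6 - 314/9x_2^5 + 24965/72x_2^4 - 117x_2^3 - 12917/72x_2^2 - 437/18x_2 + 143/18
  leading term x_2^6: subtract (8/9x_2)·g_2 from 8/9x_2^6 - 314/9x_2^5 + 24965/72x_2^4 - 117x_2^3 - 12917/72x_2^2 - 437/18x_2 + 143/18 → -143/9x_2^5 + 2717/8x_2^4 - 1144/9x_2^3 - 13013/72x_2^2 - 143/6x_2 + 143/18
  leading term x_2^5: subtract (-143/9)·g_2 from -143/9x_2^5 + 2717/8x_2^4 - 1144/9x_2^3 - 13013/72x_2^2 - 143/6x_2 + 143/18 → 0
  normal form = 0.
Since the normal form is 0, p ∈ I.

The remainder on division by a Gröbner basis is unique — it is the normal form.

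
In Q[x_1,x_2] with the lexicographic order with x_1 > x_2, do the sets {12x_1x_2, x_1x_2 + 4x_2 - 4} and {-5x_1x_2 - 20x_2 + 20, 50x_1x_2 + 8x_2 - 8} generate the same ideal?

Yes, the ideals are equal.

Since reduced Gröbner bases are canonical representatives of ideals under a given ordering, it suffices to compute and compare them.
Buchberger on the first generating set:
f_1 = 12x_1x_2, LT = x_1x_2.
f_2 = x_1x_2 + 4x_2 - 4, LT = x_1x_2.

S(f_1,f_2): lcm = x_1x_2. S = -4x_2 + 4.
  reduce S modulo (f_1, f_2):
  remainder -4x_2 + 4 ≠ 0; add g_3 = -4x_2 + 4 to the basis.

S(f_1,g_3): lcm = x_1x_2. S = x_1.
  reduce S modulo (f_1, f_2, g_3):
  remainder x_1 ≠ 0; add g_4 = x_1 to the basis.

The other S-polynomials (S(f_2,g_3), S(f_1,g_4), S(f_2,g_4), S(g_3,g_4)) all reduce to 0 modulo the current basis, so we have a Gröbner basis.
Inter-reduce: drop elements whose leading term is divisible by another's, tail-reduce, and make monic.
Reduced Gröbner basis: {x_1, x_2 - 1}.

Buchberger on the second generating set:
h_1 = -5x_1x_2 - 20x_2 + 20, LT = x_1x_2.
h_2 = 50x_1x_2 + 8x_2 - 8, LT = x_1x_2.

S(h_1,h_2): lcm = x_1x_2. S = 96/25x_2 - 96/25.
  reduce S modulo (h_1, h_2):
  remainder 96/25x_2 - 96/25 ≠ 0; add k_3 = 96/25x_2 - 96/25 to the basis.

S(h_1,k_3): lcm = x_1x_2. S = x_1 + 4x_2 - 4.
  reduce S modulo (h_1, h_2, k_3):
  remainder x_1 ≠ 0; add k_4 = x_1 to the basis.

The other S-polynomials (S(h_2,k_3), S(h_1,k_4), S(h_2,k_4), S(k_3,k_4)) all reduce to 0 modulo the current basis, so we have a Gröbner basis.
Inter-reduce: drop elements whose leading term is divisible by another's, tail-reduce, and make monic.
Reduced Gröbner basis: {x_1, x_2 - 1}.

Same reduced basis, so the two generating sets span the same ideal.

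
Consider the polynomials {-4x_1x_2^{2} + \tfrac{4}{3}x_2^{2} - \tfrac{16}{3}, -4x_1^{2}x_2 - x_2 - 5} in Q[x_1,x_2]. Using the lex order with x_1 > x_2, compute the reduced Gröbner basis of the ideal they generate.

Buchberger's algorithm terminates because the ascending chain of leading-term ideals stabilizes.

f_1 = -4x_1x_2^{2} + \tfrac{4}{3}x_2^{2} - \tfrac{16}{3}, LT = x_1x_2^{2}.
f_2 = -4x_1^{2}x_2 - x_2 - 5, LT = x_1^{2}x_2.

S(f_1,f_2): lcm = x_1^{2}x_2^{2}. S = -\tfrac{1}{3}x_1x_2^{2} + \tfrac{4}{3}x_1 - \tfrac{1}{4}x_2^{2} - \tfrac{5}{4}x_2.
  reduce S modulo (f_1, f_2):
  remainder \tfrac{4}{3}x_1 - \tfrac{13}{36}x_2^{2} - \tfrac{5}{4}x_2 + \tfrac{4}{9} ≠ 0; add g_3 = \tfrac{4}{3}x_1 - \tfrac{13}{36}x_2^{2} - \tfrac{5}{4}x_2 + \tfrac{4}{9} to the basis.

S(f_1,g_3): lcm = x_1x_2^{2}. S = \tfrac{13}{48}x_2^{4} + \tfrac{15}{16}x_2^{3} - \tfrac{2}{3}x_2^{2} + \tfrac{4}{3}.
  reduce S modulo (f_1, f_2, g_3):
  remainder \tfrac{13}{48}x_2^{4} + \tfrac{15}{16}x_2^{3} - \tfrac{2}{3}x_2^{2} + \tfrac{4}{3} ≠ 0; add g_4 = \tfrac{13}{48}x_2^{4} + \tfrac{15}{16}x_2^{3} - \tfrac{2}{3}x_2^{2} + \tfrac{4}{3} to the basis.

The other S-polynomials (S(f_2,g_3), S(f_1,g_4), S(f_2,g_4), S(g_3,g_4)) all reduce to 0 modulo the current basis, so we have a Gröbner basis.
Inter-reduce: drop elements whose leading term is divisible by another's, tail-reduce, and make monic.

G = {x_1 - \tfrac{13}{48}x_2^{2} - \tfrac{15}{16}x_2 + \tfrac{1}{3}, x_2^{4} + \tfrac{45}{13}x_2^{3} - \tfrac{32}{13}x_2^{2} + \tfrac{64}{13}}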